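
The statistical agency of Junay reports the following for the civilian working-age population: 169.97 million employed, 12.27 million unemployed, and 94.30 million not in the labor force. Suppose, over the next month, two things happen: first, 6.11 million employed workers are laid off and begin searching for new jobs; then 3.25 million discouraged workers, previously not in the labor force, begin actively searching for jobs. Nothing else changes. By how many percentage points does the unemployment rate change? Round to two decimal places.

The unemployment rate changes by +4.93 percentage points.

Initially, labor force = 169.97 + 12.27 = 182.24 million, so u = 12.27/182.24 = 6.73%.
After the first change, employed falls and unemployed rises by 6.11; labor force unchanged → E = 163.86, U = 18.38, labor force = 182.24 million.
After the second change, unemployed and labor force both rise by 3.25 → E = 163.86, U = 21.63, labor force = 185.49 million.
New unemployment rate = 21.63 / 185.49 = 11.66%.
Change = 11.66% − 6.73% = +4.93 percentage points.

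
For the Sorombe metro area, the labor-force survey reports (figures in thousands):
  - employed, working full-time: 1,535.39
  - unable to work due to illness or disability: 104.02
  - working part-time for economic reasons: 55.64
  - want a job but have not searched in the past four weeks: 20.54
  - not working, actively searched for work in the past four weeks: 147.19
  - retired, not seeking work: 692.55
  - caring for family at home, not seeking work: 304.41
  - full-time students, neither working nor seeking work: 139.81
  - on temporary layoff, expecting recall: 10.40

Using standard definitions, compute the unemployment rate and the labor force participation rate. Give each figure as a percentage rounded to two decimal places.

Unemployment rate ≈ 9.01%; labor force participation rate ≈ 58.09%.

Employed = 1,535.39 + 55.64 = 1,591.03 thousand (anyone who worked, including part-time for economic reasons, counts as employed).
Unemployed = 147.19 + 10.40 = 157.59 thousand (jobless and actively searching, or on temporary layoff).
Labor force = 1,591.03 + 157.59 = 1,748.62 thousand.
Not in labor force = 104.02 + 20.54 + 692.55 + 304.41 + 139.81 = 1,261.33 thousand (those not working and not actively searching are outside the labor force — including those who want a job but have given up searching).
Civilian working-age population = 1,748.62 + 1,261.33 = 3,009.95 thousand.
Unemployment rate = 157.59 / 1,748.62 = 9.01%.
Labor force participation rate = 1,748.62 / 3,009.95 = 58.09%.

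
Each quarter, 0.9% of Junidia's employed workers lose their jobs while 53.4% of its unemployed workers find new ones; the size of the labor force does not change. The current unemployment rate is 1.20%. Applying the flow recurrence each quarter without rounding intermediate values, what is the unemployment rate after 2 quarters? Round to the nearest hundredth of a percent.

With a fixed labor force, u_{t+1} = u_t + s·(1−u_t) − f·u_t = u_t·(1−s−f) + s.
Here 1−s−f = 0.457 and s = 0.009.
u_1 = 0.012000 × 0.457 + 0.009 = 0.014484.
u_2 = 0.014484 × 0.457 + 0.009 = 0.015619.

Unemployment rate after two quarters ≈ 1.56%.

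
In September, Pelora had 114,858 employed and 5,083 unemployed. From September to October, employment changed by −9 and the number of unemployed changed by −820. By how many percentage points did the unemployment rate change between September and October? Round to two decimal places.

The unemployment rate changed by −0.66 percentage points.

September: labor force = 114,858 + 5,083 = 119,941; u = 5,083/119,941 = 4.24%.
October: labor force = 114,849 + 4,263 = 119,112; u = 4,263/119,112 = 3.58%.
Change = 3.58% − 4.24% = −0.66 pp.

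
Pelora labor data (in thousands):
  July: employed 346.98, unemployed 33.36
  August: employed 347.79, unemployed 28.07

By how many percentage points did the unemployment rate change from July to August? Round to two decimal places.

The unemployment rate changed by −1.30 percentage points.

July: labor force = 346.98 + 33.36 = 380.34; u = 33.36/380.34 = 8.77%.
August: labor force = 347.79 + 28.07 = 375.86; u = 28.07/375.86 = 7.47%.
Change = 7.47% − 8.77% = −1.30 pp.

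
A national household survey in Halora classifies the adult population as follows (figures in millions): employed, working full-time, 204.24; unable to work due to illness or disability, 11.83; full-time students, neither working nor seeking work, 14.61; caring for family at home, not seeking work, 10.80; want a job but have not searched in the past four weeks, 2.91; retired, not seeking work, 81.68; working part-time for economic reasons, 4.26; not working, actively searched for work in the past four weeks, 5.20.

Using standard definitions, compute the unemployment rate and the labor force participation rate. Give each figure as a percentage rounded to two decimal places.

Unemployment rate ≈ 2.43%; labor force participation rate ≈ 63.69%.

Employed = 204.24 + 4.26 = 208.50 million (anyone who worked, including part-time for economic reasons, counts as employed).
Unemployed = 5.20 million.
Labor force = 208.50 + 5.20 = 213.70 million.
Not in labor force = 11.83 + 14.61 + 10.80 + 2.91 + 81.68 = 121.83 million (those not working and not actively searching are outside the labor force — including those who want a job but have given up searching).
Civilian working-age population = 213.70 + 121.83 = 335.53 million.
Unemployment rate = 5.20 / 213.70 = 2.43%.
Labor force participation rate = 213.70 / 335.53 = 63.69%.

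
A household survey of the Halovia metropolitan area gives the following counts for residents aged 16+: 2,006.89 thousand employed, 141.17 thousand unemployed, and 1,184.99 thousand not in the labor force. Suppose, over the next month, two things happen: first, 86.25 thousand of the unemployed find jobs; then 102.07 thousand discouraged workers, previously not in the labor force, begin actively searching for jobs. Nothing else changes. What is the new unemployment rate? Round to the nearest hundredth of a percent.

New unemployment rate ≈ 6.98%.

Initially, labor force = 2,006.89 + 141.17 = 2,148.06 thousand, so u = 141.17/2,148.06 = 6.57%.
After the first change, unemployed falls and employed rises by 86.25; labor force unchanged → E = 2,093.14, U = 54.92, labor force = 2,148.06 thousand.
After the second change, unemployed and labor force both rise by 102.07 → E = 2,093.14, U = 156.99, labor force = 2,250.13 thousand.
New unemployment rate = 156.99 / 2,250.13 = 6.98%.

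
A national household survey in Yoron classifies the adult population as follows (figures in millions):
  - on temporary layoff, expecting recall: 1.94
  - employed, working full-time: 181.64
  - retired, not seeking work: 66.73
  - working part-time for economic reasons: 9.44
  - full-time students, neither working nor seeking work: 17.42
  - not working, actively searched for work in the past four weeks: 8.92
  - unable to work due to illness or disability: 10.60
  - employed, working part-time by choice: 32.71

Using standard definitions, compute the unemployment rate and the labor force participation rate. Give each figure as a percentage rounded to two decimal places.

Employed = 181.64 + 9.44 + 32.71 = 223.79 million (anyone who worked, including part-time for economic reasons, counts as employed).
Unemployed = 1.94 + 8.92 = 10.86 million (jobless and actively searching, or on temporary layoff).
Labor force = 223.79 + 10.86 = 234.65 million.
Not in labor force = 66.73 + 17.42 + 10.60 = 94.75 million (those not working and not actively searching are outside the labor force).
Civilian working-age population = 234.65 + 94.75 = 329.40 million.
Unemployment rate = 10.86 / 234.65 = 4.63%.
Labor force participation rate = 234.65 / 329.40 = 71.24%.

Unemployment rate ≈ 4.63%; labor force participation rate ≈ 71.24%.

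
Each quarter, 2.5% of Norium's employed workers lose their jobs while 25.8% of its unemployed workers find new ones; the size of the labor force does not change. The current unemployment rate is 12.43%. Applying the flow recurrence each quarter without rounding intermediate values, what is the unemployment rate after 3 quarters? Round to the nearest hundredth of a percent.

With a fixed labor force, u_{t+1} = u_t + s·(1−u_t) − f·u_t = u_t·(1−s−f) + s.
Here 1−s−f = 0.717 and s = 0.025.
u_1 = 0.124300 × 0.717 + 0.025 = 0.114123.
u_2 = 0.114123 × 0.717 + 0.025 = 0.106826.
u_3 = 0.106826 × 0.717 + 0.025 = 0.101594.

Unemployment rate after three quarters ≈ 10.16%.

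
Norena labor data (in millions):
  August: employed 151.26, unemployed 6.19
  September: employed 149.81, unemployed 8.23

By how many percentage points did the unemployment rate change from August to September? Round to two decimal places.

The unemployment rate changed by +1.28 percentage points.

August: labor force = 151.26 + 6.19 = 157.45; u = 6.19/157.45 = 3.93%.
September: labor force = 149.81 + 8.23 = 158.04; u = 8.23/158.04 = 5.21%.
Change = 5.21% − 3.93% = +1.28 pp.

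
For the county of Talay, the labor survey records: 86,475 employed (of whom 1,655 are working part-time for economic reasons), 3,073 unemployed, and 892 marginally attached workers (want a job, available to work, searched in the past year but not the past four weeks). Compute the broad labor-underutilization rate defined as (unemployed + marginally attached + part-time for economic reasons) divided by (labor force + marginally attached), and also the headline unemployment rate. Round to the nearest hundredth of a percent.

Broad underutilization rate ≈ 6.21%; headline unemployment rate ≈ 3.43%.

Labor force = 86,475 + 3,073 = 89,548.
Numerator = 3,073 + 892 + 1,655 = 5,620.
Denominator = 89,548 + 892 = 90,440.
Broad rate = 5,620 / 90,440 = 6.21%.
Headline unemployment rate = 3,073 / 89,548 = 3.43%.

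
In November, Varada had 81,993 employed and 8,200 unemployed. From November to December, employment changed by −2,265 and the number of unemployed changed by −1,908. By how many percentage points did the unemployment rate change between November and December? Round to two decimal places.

The unemployment rate changed by −1.78 percentage points.

November: labor force = 81,993 + 8,200 = 90,193; u = 8,200/90,193 = 9.09%.
December: labor force = 79,728 + 6,292 = 86,020; u = 6,292/86,020 = 7.31%.
Change = 7.31% − 9.09% = −1.78 pp.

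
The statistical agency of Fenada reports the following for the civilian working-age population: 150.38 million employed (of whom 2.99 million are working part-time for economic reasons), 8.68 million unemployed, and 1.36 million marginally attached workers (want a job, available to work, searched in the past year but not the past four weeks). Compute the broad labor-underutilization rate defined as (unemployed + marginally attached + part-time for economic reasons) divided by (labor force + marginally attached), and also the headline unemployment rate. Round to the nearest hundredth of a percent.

Labor force = 150.38 + 8.68 = 159.06 million.
Numerator = 8.68 + 1.36 + 2.99 = 13.03 million.
Denominator = 159.06 + 1.36 = 160.42 million.
Broad rate = 13.03 / 160.42 = 8.12%.
Headline unemployment rate = 8.68 / 159.06 = 5.46%.

Broad underutilization rate ≈ 8.12%; headline unemployment rate ≈ 5.46%.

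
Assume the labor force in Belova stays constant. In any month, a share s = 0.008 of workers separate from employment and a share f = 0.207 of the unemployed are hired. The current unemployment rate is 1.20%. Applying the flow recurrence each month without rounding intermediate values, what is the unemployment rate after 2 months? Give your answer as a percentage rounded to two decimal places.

Unemployment rate after two months ≈ 2.17%.

With a fixed labor force, u_{t+1} = u_t + s·(1−u_t) − f·u_t = u_t·(1−s−f) + s.
Here 1−s−f = 0.785 and s = 0.008.
u_1 = 0.012000 × 0.785 + 0.008 = 0.017420.
u_2 = 0.017420 × 0.785 + 0.008 = 0.021675.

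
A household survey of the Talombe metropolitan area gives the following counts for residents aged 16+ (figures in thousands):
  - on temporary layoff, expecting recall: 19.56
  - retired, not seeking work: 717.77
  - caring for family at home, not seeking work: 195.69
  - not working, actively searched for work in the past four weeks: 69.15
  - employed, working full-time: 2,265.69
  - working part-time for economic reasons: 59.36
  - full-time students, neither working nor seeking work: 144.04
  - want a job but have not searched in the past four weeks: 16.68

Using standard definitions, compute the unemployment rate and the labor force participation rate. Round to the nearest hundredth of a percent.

Unemployment rate ≈ 3.68%; labor force participation rate ≈ 69.20%.

Employed = 2,265.69 + 59.36 = 2,325.05 thousand (anyone who worked, including part-time for economic reasons, counts as employed).
Unemployed = 19.56 + 69.15 = 88.71 thousand (jobless and actively searching, or on temporary layoff).
Labor force = 2,325.05 + 88.71 = 2,413.76 thousand.
Not in labor force = 717.77 + 195.69 + 144.04 + 16.68 = 1,074.18 thousand (those not working and not actively searching are outside the labor force — including those who want a job but have given up searching).
Civilian working-age population = 2,413.76 + 1,074.18 = 3,487.94 thousand.
Unemployment rate = 88.71 / 2,413.76 = 3.68%.
Labor force participation rate = 2,413.76 / 3,487.94 = 69.20%.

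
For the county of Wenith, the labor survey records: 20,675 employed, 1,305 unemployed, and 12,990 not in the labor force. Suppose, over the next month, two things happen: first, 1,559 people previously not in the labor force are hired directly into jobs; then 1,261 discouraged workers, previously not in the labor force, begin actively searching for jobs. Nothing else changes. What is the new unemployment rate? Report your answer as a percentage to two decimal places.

New unemployment rate ≈ 10.35%.

Initially, labor force = 20,675 + 1,305 = 21,980, so u = 1,305/21,980 = 5.94%.
After the first change, employed and labor force both rise by 1,559; unemployed unchanged → E = 22,234, U = 1,305, labor force = 23,539.
After the second change, unemployed and labor force both rise by 1,261 → E = 22,234, U = 2,566, labor force = 24,800.
New unemployment rate = 2,566 / 24,800 = 10.35%.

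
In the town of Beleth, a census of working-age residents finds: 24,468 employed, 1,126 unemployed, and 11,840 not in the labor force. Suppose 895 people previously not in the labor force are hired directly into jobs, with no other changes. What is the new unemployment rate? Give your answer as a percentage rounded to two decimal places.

Initially, labor force = 24,468 + 1,126 = 25,594, so u = 1,126/25,594 = 4.40%.
After the change, employed and labor force both rise by 895; unemployed unchanged → E = 25,363, U = 1,126, labor force = 26,489.
New unemployment rate = 1,126 / 26,489 = 4.25%.

New unemployment rate ≈ 4.25%.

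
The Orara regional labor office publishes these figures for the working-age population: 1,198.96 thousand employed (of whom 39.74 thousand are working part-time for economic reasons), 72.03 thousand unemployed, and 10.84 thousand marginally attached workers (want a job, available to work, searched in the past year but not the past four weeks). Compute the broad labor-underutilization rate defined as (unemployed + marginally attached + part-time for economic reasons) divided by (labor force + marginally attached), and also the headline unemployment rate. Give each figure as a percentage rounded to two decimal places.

Broad underutilization rate ≈ 9.57%; headline unemployment rate ≈ 5.67%.

Labor force = 1,198.96 + 72.03 = 1,270.99 thousand.
Numerator = 72.03 + 10.84 + 39.74 = 122.61 thousand.
Denominator = 1,270.99 + 10.84 = 1,281.83 thousand.
Broad rate = 122.61 / 1,281.83 = 9.57%.
Headline unemployment rate = 72.03 / 1,270.99 = 5.67%.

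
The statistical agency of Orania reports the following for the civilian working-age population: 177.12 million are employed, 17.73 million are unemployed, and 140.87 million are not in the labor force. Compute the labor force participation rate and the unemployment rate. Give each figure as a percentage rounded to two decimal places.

Labor force = employed + unemployed = 177.12 + 17.73 = 194.85 million.
Working-age population = 194.85 + 140.87 = 335.72 million.
Unemployment rate = 17.73 / 194.85 = 9.10%.
Labor force participation rate = 194.85 / 335.72 = 58.04%.

Labor force participation rate ≈ 58.04%; unemployment rate ≈ 9.10%.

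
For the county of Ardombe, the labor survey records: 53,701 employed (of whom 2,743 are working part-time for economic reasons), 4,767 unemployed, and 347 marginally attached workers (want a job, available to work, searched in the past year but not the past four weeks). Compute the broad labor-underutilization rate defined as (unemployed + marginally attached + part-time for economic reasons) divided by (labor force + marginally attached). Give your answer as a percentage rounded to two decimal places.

Broad underutilization rate ≈ 13.36%.

Labor force = 53,701 + 4,767 = 58,468.
Numerator = 4,767 + 347 + 2,743 = 7,857.
Denominator = 58,468 + 347 = 58,815.
Broad rate = 7,857 / 58,815 = 13.36%.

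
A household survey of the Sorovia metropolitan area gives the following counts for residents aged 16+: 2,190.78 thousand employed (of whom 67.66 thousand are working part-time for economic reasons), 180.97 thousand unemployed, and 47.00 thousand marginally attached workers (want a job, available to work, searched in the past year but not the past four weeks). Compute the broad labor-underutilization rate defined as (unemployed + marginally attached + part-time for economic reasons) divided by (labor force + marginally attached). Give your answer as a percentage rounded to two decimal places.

Broad underutilization rate ≈ 12.22%.

Labor force = 2,190.78 + 180.97 = 2,371.75 thousand.
Numerator = 180.97 + 47.00 + 67.66 = 295.63 thousand.
Denominator = 2,371.75 + 47.00 = 2,418.75 thousand.
Broad rate = 295.63 / 2,418.75 = 12.22%.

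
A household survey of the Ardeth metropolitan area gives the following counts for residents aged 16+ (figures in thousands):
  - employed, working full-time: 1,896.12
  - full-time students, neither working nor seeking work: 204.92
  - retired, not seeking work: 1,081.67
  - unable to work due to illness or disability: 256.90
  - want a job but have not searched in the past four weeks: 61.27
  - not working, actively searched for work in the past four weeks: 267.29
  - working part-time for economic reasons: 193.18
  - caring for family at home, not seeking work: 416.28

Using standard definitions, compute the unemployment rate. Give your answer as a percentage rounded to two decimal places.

Employed = 1,896.12 + 193.18 = 2,089.30 thousand (anyone who worked, including part-time for economic reasons, counts as employed).
Unemployed = 267.29 thousand.
Labor force = 2,089.30 + 267.29 = 2,356.59 thousand.
Unemployment rate = 267.29 / 2,356.59 = 11.34%.

Unemployment rate ≈ 11.34%.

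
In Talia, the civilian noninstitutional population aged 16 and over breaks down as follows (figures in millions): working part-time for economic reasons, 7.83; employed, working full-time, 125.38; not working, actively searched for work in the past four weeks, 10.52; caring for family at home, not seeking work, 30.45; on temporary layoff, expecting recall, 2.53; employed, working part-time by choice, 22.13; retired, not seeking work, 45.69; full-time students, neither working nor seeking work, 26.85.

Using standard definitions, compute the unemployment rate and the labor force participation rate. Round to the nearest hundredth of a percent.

Employed = 7.83 + 125.38 + 22.13 = 155.34 million (anyone who worked, including part-time for economic reasons, counts as employed).
Unemployed = 10.52 + 2.53 = 13.05 million (jobless and actively searching, or on temporary layoff).
Labor force = 155.34 + 13.05 = 168.39 million.
Not in labor force = 30.45 + 45.69 + 26.85 = 102.99 million (those not working and not actively searching are outside the labor force).
Civilian working-age population = 168.39 + 102.99 = 271.38 million.
Unemployment rate = 13.05 / 168.39 = 7.75%.
Labor force participation rate = 168.39 / 271.38 = 62.05%.

Unemployment rate ≈ 7.75%; labor force participation rate ≈ 62.05%.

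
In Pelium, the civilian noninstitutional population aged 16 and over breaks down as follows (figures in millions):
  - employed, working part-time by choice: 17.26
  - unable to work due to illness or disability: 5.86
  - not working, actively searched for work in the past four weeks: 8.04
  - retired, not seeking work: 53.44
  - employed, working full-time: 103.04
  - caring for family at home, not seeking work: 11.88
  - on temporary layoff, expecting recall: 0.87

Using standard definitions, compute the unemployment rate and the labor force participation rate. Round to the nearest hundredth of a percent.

Employed = 17.26 + 103.04 = 120.30 million.
Unemployed = 8.04 + 0.87 = 8.91 million (jobless and actively searching, or on temporary layoff).
Labor force = 120.30 + 8.91 = 129.21 million.
Not in labor force = 5.86 + 53.44 + 11.88 = 71.18 million (those not working and not actively searching are outside the labor force).
Civilian working-age population = 129.21 + 71.18 = 200.39 million.
Unemployment rate = 8.91 / 129.21 = 6.90%.
Labor force participation rate = 129.21 / 200.39 = 64.48%.

Unemployment rate ≈ 6.90%; labor force participation rate ≈ 64.48%.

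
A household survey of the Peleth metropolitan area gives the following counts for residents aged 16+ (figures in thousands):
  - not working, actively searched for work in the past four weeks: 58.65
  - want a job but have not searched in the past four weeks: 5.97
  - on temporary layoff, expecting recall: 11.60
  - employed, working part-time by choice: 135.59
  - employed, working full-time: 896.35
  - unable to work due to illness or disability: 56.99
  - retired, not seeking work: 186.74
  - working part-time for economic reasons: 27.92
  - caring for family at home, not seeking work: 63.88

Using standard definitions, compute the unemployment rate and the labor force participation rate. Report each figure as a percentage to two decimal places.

Unemployment rate ≈ 6.22%; labor force participation rate ≈ 78.28%.

Employed = 135.59 + 896.35 + 27.92 = 1,059.86 thousand (anyone who worked, including part-time for economic reasons, counts as employed).
Unemployed = 58.65 + 11.60 = 70.25 thousand (jobless and actively searching, or on temporary layoff).
Labor force = 1,059.86 + 70.25 = 1,130.11 thousand.
Not in labor force = 5.97 + 56.99 + 186.74 + 63.88 = 313.58 thousand (those not working and not actively searching are outside the labor force — including those who want a job but have given up searching).
Civilian working-age population = 1,130.11 + 313.58 = 1,443.69 thousand.
Unemployment rate = 70.25 / 1,130.11 = 6.22%.
Labor force participation rate = 1,130.11 / 1,443.69 = 78.28%.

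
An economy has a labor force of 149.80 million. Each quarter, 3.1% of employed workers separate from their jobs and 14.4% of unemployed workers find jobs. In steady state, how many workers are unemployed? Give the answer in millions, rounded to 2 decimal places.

About 26.54 million are unemployed in steady state.

Steady-state unemployment rate u* = s/(s+f) = 3.1/(3.1+14.4) = 0.177143.
Unemployed = u* × labor force = 0.177143 × 149.80 ≈ 26.54 million.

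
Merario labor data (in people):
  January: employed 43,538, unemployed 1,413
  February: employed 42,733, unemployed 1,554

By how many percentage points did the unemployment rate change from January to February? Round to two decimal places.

January: labor force = 43,538 + 1,413 = 44,951; u = 1,413/44,951 = 3.14%.
February: labor force = 42,733 + 1,554 = 44,287; u = 1,554/44,287 = 3.51%.
Change = 3.51% − 3.14% = +0.37 pp.

The unemployment rate changed by +0.37 percentage points.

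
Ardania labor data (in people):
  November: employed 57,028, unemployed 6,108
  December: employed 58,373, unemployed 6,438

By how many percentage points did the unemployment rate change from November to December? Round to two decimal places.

November: labor force = 57,028 + 6,108 = 63,136; u = 6,108/63,136 = 9.67%.
December: labor force = 58,373 + 6,438 = 64,811; u = 6,438/64,811 = 9.93%.
Change = 9.93% − 9.67% = +0.26 pp.

The unemployment rate changed by +0.26 percentage points.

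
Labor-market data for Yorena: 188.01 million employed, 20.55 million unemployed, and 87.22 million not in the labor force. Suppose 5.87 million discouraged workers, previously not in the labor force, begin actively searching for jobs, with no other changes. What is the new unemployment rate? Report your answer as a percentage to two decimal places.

New unemployment rate ≈ 12.32%.

Initially, labor force = 188.01 + 20.55 = 208.56 million, so u = 20.55/208.56 = 9.85%.
After the change, unemployed and labor force both rise by 5.87 → E = 188.01, U = 26.42, labor force = 214.43 million.
New unemployment rate = 26.42 / 214.43 = 12.32%.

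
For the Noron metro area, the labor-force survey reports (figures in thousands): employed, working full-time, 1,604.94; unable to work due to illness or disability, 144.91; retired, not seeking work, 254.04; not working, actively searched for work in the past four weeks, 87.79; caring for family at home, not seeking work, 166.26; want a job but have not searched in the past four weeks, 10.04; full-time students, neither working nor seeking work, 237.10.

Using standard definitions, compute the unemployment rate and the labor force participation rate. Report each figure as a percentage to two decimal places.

Employed = 1,604.94 thousand.
Unemployed = 87.79 thousand.
Labor force = 1,604.94 + 87.79 = 1,692.73 thousand.
Not in labor force = 144.91 + 254.04 + 166.26 + 10.04 + 237.10 = 812.35 thousand (those not working and not actively searching are outside the labor force — including those who want a job but have given up searching).
Civilian working-age population = 1,692.73 + 812.35 = 2,505.08 thousand.
Unemployment rate = 87.79 / 1,692.73 = 5.19%.
Labor force participation rate = 1,692.73 / 2,505.08 = 67.57%.

Unemployment rate ≈ 5.19%; labor force participation rate ≈ 67.57%.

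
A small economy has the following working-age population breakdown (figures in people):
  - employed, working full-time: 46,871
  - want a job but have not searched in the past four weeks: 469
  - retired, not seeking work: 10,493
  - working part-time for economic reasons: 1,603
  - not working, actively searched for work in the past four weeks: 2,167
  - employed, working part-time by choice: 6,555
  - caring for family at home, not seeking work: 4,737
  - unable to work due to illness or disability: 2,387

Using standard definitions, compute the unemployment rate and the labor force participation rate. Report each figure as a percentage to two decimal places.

Employed = 46,871 + 1,603 + 6,555 = 55,029 (anyone who worked, including part-time for economic reasons, counts as employed).
Unemployed = 2,167.
Labor force = 55,029 + 2,167 = 57,196.
Not in labor force = 469 + 10,493 + 4,737 + 2,387 = 18,086 (those not working and not actively searching are outside the labor force — including those who want a job but have given up searching).
Civilian working-age population = 57,196 + 18,086 = 75,282.
Unemployment rate = 2,167 / 57,196 = 3.79%.
Labor force participation rate = 57,196 / 75,282 = 75.98%.

Unemployment rate ≈ 3.79%; labor force participation rate ≈ 75.98%.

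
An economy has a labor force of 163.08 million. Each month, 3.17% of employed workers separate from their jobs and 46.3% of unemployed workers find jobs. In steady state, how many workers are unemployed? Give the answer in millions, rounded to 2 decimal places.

Steady-state unemployment rate u* = s/(s+f) = 3.17/(3.17+46.3) = 0.064079.
Unemployed = u* × labor force = 0.064079 × 163.08 ≈ 10.45 million.

About 10.45 million are unemployed in steady state.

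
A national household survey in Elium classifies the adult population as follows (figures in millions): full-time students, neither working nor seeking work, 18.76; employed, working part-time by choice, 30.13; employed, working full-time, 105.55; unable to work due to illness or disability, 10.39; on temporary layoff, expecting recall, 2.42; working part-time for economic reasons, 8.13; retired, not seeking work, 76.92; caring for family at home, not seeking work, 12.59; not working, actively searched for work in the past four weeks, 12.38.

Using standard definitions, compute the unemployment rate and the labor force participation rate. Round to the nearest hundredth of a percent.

Unemployment rate ≈ 9.33%; labor force participation rate ≈ 57.20%.

Employed = 30.13 + 105.55 + 8.13 = 143.81 million (anyone who worked, including part-time for economic reasons, counts as employed).
Unemployed = 2.42 + 12.38 = 14.80 million (jobless and actively searching, or on temporary layoff).
Labor force = 143.81 + 14.80 = 158.61 million.
Not in labor force = 18.76 + 10.39 + 76.92 + 12.59 = 118.66 million (those not working and not actively searching are outside the labor force).
Civilian working-age population = 158.61 + 118.66 = 277.27 million.
Unemployment rate = 14.80 / 158.61 = 9.33%.
Labor force participation rate = 158.61 / 277.27 = 57.20%.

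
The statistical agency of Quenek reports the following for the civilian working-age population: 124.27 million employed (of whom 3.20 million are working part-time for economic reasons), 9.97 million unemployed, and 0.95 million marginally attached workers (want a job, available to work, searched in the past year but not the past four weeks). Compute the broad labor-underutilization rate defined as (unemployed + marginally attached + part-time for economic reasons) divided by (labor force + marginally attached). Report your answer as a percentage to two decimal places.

Labor force = 124.27 + 9.97 = 134.24 million.
Numerator = 9.97 + 0.95 + 3.20 = 14.12 million.
Denominator = 134.24 + 0.95 = 135.19 million.
Broad rate = 14.12 / 135.19 = 10.44%.

Broad underutilization rate ≈ 10.44%.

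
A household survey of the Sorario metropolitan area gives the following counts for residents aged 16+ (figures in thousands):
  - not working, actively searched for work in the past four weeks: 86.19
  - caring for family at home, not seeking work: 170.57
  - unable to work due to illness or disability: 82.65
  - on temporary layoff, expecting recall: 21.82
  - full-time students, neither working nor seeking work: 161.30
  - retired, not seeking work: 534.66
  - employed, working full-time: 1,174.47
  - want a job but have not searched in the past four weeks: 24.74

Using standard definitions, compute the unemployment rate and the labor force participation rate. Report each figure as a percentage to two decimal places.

Unemployment rate ≈ 8.42%; labor force participation rate ≈ 56.84%.

Employed = 1,174.47 thousand.
Unemployed = 86.19 + 21.82 = 108.01 thousand (jobless and actively searching, or on temporary layoff).
Labor force = 1,174.47 + 108.01 = 1,282.48 thousand.
Not in labor force = 170.57 + 82.65 + 161.30 + 534.66 + 24.74 = 973.92 thousand (those not working and not actively searching are outside the labor force — including those who want a job but have given up searching).
Civilian working-age population = 1,282.48 + 973.92 = 2,256.40 thousand.
Unemployment rate = 108.01 / 1,282.48 = 8.42%.
Labor force participation rate = 1,282.48 / 2,256.40 = 56.84%.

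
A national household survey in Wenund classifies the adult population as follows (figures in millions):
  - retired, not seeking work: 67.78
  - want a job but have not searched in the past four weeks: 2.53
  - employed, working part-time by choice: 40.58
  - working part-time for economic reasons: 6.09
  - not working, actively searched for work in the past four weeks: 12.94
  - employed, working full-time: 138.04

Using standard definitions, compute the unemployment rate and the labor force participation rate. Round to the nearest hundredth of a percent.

Employed = 40.58 + 6.09 + 138.04 = 184.71 million (anyone who worked, including part-time for economic reasons, counts as employed).
Unemployed = 12.94 million.
Labor force = 184.71 + 12.94 = 197.65 million.
Not in labor force = 67.78 + 2.53 = 70.31 million (those not working and not actively searching are outside the labor force — including those who want a job but have given up searching).
Civilian working-age population = 197.65 + 70.31 = 267.96 million.
Unemployment rate = 12.94 / 197.65 = 6.55%.
Labor force participation rate = 197.65 / 267.96 = 73.76%.

Unemployment rate ≈ 6.55%; labor force participation rate ≈ 73.76%.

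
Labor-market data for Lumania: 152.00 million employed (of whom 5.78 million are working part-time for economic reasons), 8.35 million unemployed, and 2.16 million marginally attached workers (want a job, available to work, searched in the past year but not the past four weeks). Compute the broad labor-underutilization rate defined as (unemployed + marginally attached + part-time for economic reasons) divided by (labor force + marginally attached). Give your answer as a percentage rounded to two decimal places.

Broad underutilization rate ≈ 10.02%.

Labor force = 152.00 + 8.35 = 160.35 million.
Numerator = 8.35 + 2.16 + 5.78 = 16.29 million.
Denominator = 160.35 + 2.16 = 162.51 million.
Broad rate = 16.29 / 162.51 = 10.02%.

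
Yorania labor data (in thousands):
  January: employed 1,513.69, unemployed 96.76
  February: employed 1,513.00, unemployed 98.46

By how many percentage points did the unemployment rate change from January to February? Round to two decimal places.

January: labor force = 1,513.69 + 96.76 = 1,610.45; u = 96.76/1,610.45 = 6.01%.
February: labor force = 1,513.00 + 98.46 = 1,611.46; u = 98.46/1,611.46 = 6.11%.
Change = 6.11% − 6.01% = +0.10 pp.

The unemployment rate changed by +0.10 percentage points.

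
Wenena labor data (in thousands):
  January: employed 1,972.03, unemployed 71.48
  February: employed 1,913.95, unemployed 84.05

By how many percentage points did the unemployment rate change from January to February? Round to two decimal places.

The unemployment rate changed by +0.71 percentage points.

January: labor force = 1,972.03 + 71.48 = 2,043.51; u = 71.48/2,043.51 = 3.50%.
February: labor force = 1,913.95 + 84.05 = 1,998.00; u = 84.05/1,998.00 = 4.21%.
Change = 4.21% − 3.50% = +0.71 pp.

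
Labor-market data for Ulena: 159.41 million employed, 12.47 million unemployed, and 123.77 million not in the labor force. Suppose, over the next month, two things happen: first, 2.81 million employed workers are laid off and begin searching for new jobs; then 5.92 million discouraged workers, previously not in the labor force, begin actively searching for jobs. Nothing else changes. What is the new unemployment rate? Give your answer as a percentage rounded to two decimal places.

Initially, labor force = 159.41 + 12.47 = 171.88 million, so u = 12.47/171.88 = 7.26%.
After the first change, employed falls and unemployed rises by 2.81; labor force unchanged → E = 156.60, U = 15.28, labor force = 171.88 million.
After the second change, unemployed and labor force both rise by 5.92 → E = 156.60, U = 21.20, labor force = 177.80 million.
New unemployment rate = 21.20 / 177.80 = 11.92%.

New unemployment rate ≈ 11.92%.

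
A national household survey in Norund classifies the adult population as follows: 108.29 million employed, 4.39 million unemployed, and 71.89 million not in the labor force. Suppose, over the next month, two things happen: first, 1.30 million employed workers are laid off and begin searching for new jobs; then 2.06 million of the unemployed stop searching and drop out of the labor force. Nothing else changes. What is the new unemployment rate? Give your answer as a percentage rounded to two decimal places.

Initially, labor force = 108.29 + 4.39 = 112.68 million, so u = 4.39/112.68 = 3.90%.
After the first change, employed falls and unemployed rises by 1.30; labor force unchanged → E = 106.99, U = 5.69, labor force = 112.68 million.
After the second change, unemployed and labor force both fall by 2.06 → E = 106.99, U = 3.63, labor force = 110.62 million.
New unemployment rate = 3.63 / 110.62 = 3.28%.

New unemployment rate ≈ 3.28%.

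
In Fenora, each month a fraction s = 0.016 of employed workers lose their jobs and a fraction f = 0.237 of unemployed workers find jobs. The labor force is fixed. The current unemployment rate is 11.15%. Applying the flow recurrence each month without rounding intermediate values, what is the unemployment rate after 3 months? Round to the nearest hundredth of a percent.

Unemployment rate after three months ≈ 8.34%.

With a fixed labor force, u_{t+1} = u_t + s·(1−u_t) − f·u_t = u_t·(1−s−f) + s.
Here 1−s−f = 0.747 and s = 0.016.
u_1 = 0.111500 × 0.747 + 0.016 = 0.099291.
u_2 = 0.099291 × 0.747 + 0.016 = 0.090170.
u_3 = 0.090170 × 0.747 + 0.016 = 0.083357.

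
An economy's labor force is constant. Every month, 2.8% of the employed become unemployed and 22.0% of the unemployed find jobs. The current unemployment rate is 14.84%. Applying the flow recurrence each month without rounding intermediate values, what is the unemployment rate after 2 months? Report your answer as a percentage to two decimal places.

With a fixed labor force, u_{t+1} = u_t + s·(1−u_t) − f·u_t = u_t·(1−s−f) + s.
Here 1−s−f = 0.752 and s = 0.028.
u_1 = 0.148400 × 0.752 + 0.028 = 0.139597.
u_2 = 0.139597 × 0.752 + 0.028 = 0.132977.

Unemployment rate after two months ≈ 13.30%.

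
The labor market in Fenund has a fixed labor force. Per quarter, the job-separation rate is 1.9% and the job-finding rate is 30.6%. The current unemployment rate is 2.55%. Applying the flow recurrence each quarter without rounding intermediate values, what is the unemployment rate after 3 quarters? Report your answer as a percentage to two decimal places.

With a fixed labor force, u_{t+1} = u_t + s·(1−u_t) − f·u_t = u_t·(1−s−f) + s.
Here 1−s−f = 0.675 and s = 0.019.
u_1 = 0.025500 × 0.675 + 0.019 = 0.036212.
u_2 = 0.036212 × 0.675 + 0.019 = 0.043443.
u_3 = 0.043443 × 0.675 + 0.019 = 0.048324.

Unemployment rate after three quarters ≈ 4.83%.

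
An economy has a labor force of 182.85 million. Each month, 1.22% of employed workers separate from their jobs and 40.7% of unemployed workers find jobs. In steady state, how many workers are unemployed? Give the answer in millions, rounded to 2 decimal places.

About 5.32 million are unemployed in steady state.

Steady-state unemployment rate u* = s/(s+f) = 1.22/(1.22+40.7) = 0.029103.
Unemployed = u* × labor force = 0.029103 × 182.85 ≈ 5.32 million.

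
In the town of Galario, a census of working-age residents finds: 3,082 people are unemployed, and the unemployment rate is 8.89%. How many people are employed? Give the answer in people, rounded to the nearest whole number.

Labor force = U / u = 3,082 / 0.0889 ≈ 34,668.
Employed = labor force − unemployed = 34,668 − 3,082 = 31,586.

About 31,586 are employed.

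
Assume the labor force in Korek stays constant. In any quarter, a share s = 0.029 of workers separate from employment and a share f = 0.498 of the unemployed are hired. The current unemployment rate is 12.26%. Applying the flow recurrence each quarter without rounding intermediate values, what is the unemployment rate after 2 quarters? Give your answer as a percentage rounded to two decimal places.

Unemployment rate after two quarters ≈ 7.01%.

With a fixed labor force, u_{t+1} = u_t + s·(1−u_t) − f·u_t = u_t·(1−s−f) + s.
Here 1−s−f = 0.473 and s = 0.029.
u_1 = 0.122600 × 0.473 + 0.029 = 0.086990.
u_2 = 0.086990 × 0.473 + 0.029 = 0.070146.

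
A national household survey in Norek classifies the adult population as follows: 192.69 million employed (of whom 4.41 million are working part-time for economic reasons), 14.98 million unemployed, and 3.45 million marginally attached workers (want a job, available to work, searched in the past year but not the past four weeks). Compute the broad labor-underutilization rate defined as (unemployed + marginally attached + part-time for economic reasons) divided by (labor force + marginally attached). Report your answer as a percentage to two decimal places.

Labor force = 192.69 + 14.98 = 207.67 million.
Numerator = 14.98 + 3.45 + 4.41 = 22.84 million.
Denominator = 207.67 + 3.45 = 211.12 million.
Broad rate = 22.84 / 211.12 = 10.82%.

Broad underutilization rate ≈ 10.82%.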